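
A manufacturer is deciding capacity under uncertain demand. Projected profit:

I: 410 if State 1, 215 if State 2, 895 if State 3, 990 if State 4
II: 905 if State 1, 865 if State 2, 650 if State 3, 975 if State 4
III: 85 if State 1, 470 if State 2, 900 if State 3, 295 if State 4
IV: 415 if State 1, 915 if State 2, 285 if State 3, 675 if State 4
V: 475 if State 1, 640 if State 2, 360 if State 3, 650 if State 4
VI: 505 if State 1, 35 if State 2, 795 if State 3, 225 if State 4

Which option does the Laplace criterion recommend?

Row averages: I=627.5, II=848.75, III=437.5, IV=572.5, V=531.25, VI=390
Highest average = 848.75 → II.

II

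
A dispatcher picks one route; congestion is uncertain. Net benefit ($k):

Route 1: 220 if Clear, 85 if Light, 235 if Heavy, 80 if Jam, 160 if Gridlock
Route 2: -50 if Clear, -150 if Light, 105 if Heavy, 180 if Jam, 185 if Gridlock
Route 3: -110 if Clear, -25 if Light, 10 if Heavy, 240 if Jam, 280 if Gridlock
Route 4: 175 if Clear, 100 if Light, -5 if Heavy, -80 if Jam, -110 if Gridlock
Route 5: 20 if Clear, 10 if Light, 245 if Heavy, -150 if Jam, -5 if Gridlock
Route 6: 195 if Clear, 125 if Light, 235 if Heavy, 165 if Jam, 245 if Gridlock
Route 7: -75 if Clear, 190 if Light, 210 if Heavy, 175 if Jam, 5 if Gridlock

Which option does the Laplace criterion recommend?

Route 6

Row averages: Route 1=156, Route 2=54, Route 3=79, Route 4=16, Route 5=24, Route 6=193, Route 7=101
Highest average = 193 → Route 6.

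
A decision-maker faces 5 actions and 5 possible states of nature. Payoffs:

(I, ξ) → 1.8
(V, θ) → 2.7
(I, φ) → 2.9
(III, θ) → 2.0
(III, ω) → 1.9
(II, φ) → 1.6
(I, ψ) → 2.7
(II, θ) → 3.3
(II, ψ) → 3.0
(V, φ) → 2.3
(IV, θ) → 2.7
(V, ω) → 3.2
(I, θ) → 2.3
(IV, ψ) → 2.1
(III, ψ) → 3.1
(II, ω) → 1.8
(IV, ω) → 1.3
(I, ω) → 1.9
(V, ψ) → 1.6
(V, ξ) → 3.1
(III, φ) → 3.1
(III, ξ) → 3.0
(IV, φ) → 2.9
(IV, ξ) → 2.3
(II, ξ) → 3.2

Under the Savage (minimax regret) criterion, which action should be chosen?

Column bests: θ=3.3, φ=3.1, ψ=3.1, ω=3.2, ξ=3.2.
I regrets: 1.0, 0.2, 0.4, 1.3, 1.4 → max 1.4
II regrets: 0.0, 1.5, 0.1, 1.4, 0.0 → max 1.5
III regrets: 1.3, 0.0, 0.0, 1.3, 0.2 → max 1.3
IV regrets: 0.6, 0.2, 1.0, 1.9, 0.9 → max 1.9
V regrets: 0.6, 0.8, 1.5, 0.0, 0.1 → max 1.5
Smallest max regret = 1.3 → III.

III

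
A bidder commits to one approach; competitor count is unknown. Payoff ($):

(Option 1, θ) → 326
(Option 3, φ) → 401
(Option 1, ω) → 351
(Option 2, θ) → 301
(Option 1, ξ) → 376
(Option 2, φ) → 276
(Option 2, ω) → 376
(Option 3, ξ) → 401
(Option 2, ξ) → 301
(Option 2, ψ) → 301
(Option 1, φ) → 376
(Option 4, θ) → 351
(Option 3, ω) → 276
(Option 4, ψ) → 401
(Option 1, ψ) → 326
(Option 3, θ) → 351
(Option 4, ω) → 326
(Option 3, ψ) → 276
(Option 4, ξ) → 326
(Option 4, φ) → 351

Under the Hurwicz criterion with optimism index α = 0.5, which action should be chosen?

Option 1: 0.5·376 + 0.5·326 = 351
Option 2: 0.5·376 + 0.5·276 = 326
Option 3: 0.5·401 + 0.5·276 = 338.5
Option 4: 0.5·401 + 0.5·326 = 363.5
Highest Hurwicz score = 363.5 → Option 4.

Option 4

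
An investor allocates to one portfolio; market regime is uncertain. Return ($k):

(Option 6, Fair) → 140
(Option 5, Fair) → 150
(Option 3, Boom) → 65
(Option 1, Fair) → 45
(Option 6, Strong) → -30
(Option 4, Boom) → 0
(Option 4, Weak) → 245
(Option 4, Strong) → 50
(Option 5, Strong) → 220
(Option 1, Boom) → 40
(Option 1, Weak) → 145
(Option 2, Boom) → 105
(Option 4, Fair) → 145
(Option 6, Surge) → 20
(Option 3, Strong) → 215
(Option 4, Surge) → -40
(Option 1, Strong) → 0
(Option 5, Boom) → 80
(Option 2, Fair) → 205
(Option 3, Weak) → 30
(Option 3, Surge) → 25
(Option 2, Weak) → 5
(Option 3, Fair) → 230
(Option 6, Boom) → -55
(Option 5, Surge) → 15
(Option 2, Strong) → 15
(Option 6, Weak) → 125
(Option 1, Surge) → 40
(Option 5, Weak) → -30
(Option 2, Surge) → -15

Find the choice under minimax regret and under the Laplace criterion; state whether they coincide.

Column bests: Weak=245, Fair=230, Strong=220, Boom=105, Surge=40.
Option 1 regrets: 100, 185, 220, 65, 0 → max 220
Option 2 regrets: 240, 25, 205, 0, 55 → max 240
Option 3 regrets: 215, 0, 5, 40, 15 → max 215
Option 4 regrets: 0, 85, 170, 105, 80 → max 170
Option 5 regrets: 275, 80, 0, 25, 25 → max 275
Option 6 regrets: 120, 90, 250, 160, 20 → max 250
Smallest max regret = 170 → Option 4.
Row averages: Option 1=54, Option 2=63, Option 3=113, Option 4=80, Option 5=87, Option 6=40
Highest average = 113 → Option 3.

minimax regret → Option 4; laplace → Option 3 (disagree)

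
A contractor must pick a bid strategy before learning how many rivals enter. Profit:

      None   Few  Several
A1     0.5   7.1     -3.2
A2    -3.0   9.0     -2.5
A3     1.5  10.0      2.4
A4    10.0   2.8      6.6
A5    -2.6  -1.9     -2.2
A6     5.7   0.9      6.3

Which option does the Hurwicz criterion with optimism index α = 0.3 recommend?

A4

A1: 0.3·7.1 + 0.7·(-3.2) = -0.11
A2: 0.3·9.0 + 0.7·(-3.0) = 0.6
A3: 0.3·10.0 + 0.7·1.5 = 4.05
A4: 0.3·10.0 + 0.7·2.8 = 4.96
A5: 0.3·(-1.9) + 0.7·(-2.6) = -2.39
A6: 0.3·6.3 + 0.7·0.9 = 2.52
Highest Hurwicz score = 4.96 → A4.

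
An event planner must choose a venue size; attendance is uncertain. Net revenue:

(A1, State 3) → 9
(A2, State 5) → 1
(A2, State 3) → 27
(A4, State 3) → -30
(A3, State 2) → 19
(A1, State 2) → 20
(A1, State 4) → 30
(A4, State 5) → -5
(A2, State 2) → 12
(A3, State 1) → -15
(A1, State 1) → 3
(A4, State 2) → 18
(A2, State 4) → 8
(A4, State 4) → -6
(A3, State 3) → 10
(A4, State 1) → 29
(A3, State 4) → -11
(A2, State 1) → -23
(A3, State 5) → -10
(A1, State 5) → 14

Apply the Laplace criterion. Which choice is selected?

A1

Row averages: A1=15.2, A2=5, A3=-1.4, A4=1.2
Highest average = 15.2 → A1.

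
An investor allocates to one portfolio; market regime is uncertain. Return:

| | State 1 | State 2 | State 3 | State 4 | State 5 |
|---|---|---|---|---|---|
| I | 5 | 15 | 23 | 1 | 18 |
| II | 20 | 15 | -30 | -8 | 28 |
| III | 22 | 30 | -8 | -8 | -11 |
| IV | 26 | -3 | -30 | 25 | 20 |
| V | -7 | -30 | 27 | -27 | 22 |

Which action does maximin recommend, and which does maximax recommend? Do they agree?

maximin → I; maximax → III (disagree)

Row minima: I=1, II=-30, III=-11, IV=-30, V=-30
Best worst-case = 1 → I.
Row maxima: I=23, II=28, III=30, IV=26, V=27
Best best-case = 30 → III.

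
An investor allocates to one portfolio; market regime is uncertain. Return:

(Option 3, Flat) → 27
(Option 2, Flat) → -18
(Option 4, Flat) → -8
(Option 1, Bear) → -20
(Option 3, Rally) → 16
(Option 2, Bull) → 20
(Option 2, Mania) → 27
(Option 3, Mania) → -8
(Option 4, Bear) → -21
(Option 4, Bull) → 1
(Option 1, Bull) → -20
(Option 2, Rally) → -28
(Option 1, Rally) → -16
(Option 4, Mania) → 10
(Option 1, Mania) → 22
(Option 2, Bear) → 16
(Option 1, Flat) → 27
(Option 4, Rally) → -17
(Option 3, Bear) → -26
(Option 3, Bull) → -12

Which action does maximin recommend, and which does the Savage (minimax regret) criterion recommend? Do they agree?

Row minima: Option 1=-20, Option 2=-28, Option 3=-26, Option 4=-21
Best worst-case = -20 → Option 1.
Column bests: Bear=16, Flat=27, Bull=20, Rally=16, Mania=27.
Option 1 regrets: 36, 0, 40, 32, 5 → max 40
Option 2 regrets: 0, 45, 0, 44, 0 → max 45
Option 3 regrets: 42, 0, 32, 0, 35 → max 42
Option 4 regrets: 37, 35, 19, 33, 17 → max 37
Smallest max regret = 37 → Option 4.

maximin → Option 1; minimax regret → Option 4 (disagree)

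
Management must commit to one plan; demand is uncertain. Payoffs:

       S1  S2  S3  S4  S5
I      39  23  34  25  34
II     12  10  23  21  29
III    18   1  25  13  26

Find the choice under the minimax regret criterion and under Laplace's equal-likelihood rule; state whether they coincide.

minimax regret → I; laplace → I (agree)

Column bests: S1=39, S2=23, S3=34, S4=25, S5=34.
I regrets: 0, 0, 0, 0, 0 → max 0
II regrets: 27, 13, 11, 4, 5 → max 27
III regrets: 21, 22, 9, 12, 8 → max 22
Smallest max regret = 0 → I.
Row averages: I=31, II=19, III=16.6
Highest average = 31 → I.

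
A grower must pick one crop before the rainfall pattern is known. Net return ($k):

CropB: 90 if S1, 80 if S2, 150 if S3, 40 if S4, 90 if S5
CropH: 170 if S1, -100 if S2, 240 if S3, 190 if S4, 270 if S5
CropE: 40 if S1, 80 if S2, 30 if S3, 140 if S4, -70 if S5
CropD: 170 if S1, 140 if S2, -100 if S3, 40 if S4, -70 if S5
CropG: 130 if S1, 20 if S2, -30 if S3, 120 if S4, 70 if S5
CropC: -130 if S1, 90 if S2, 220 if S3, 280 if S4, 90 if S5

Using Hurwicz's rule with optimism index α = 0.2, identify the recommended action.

CropB: 0.2·150 + 0.8·40 = 62
CropH: 0.2·270 + 0.8·(-100) = -26
CropE: 0.2·140 + 0.8·(-70) = -28
CropD: 0.2·170 + 0.8·(-100) = -46
CropG: 0.2·130 + 0.8·(-30) = 2
CropC: 0.2·280 + 0.8·(-130) = -48
Highest Hurwicz score = 62 → CropB.

CropB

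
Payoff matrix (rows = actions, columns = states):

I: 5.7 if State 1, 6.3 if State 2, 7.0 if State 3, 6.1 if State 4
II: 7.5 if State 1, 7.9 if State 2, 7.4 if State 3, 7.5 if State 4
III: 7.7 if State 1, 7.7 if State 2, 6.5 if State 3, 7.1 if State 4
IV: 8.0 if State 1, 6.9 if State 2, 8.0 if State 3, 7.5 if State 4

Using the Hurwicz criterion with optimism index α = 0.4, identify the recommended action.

II

I: 0.4·7.0 + 0.6·5.7 = 6.22
II: 0.4·7.9 + 0.6·7.4 = 7.6
III: 0.4·7.7 + 0.6·6.5 = 6.98
IV: 0.4·8.0 + 0.6·6.9 = 7.34
Highest Hurwicz score = 7.6 → II.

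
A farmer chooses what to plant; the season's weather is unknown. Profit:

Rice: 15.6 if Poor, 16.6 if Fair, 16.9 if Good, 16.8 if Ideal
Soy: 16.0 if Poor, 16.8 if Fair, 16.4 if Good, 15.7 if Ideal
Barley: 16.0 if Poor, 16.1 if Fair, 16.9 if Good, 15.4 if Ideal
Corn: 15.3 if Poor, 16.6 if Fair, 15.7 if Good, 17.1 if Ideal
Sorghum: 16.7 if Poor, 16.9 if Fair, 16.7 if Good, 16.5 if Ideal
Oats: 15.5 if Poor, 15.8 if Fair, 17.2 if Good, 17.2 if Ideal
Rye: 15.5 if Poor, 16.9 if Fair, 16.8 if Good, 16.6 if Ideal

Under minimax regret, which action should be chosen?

Sorghum

Column bests: Poor=16.7, Fair=16.9, Good=17.2, Ideal=17.2.
Rice regrets: 1.1, 0.3, 0.3, 0.4 → max 1.1
Soy regrets: 0.7, 0.1, 0.8, 1.5 → max 1.5
Barley regrets: 0.7, 0.8, 0.3, 1.8 → max 1.8
Corn regrets: 1.4, 0.3, 1.5, 0.1 → max 1.5
Sorghum regrets: 0.0, 0.0, 0.5, 0.7 → max 0.7
Oats regrets: 1.2, 1.1, 0.0, 0.0 → max 1.2
Rye regrets: 1.2, 0.0, 0.4, 0.6 → max 1.2
Smallest max regret = 0.7 → Sorghum.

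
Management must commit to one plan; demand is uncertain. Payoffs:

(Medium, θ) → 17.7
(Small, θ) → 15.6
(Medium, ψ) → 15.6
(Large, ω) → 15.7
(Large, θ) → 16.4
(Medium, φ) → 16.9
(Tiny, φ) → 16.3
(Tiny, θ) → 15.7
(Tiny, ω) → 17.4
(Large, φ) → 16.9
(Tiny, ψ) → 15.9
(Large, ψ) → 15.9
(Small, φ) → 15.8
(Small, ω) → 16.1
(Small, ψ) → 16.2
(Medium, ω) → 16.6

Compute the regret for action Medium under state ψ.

0.6

Best payoff under ψ is 16.2.
Regret = 16.2 − 15.6 = 0.6.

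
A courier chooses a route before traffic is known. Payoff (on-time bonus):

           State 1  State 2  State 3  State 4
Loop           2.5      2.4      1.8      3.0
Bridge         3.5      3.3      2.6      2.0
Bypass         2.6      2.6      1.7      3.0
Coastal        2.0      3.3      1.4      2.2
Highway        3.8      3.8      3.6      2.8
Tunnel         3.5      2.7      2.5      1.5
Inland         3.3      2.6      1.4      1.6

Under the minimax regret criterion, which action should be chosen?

Highway

Column bests: State 1=3.8, State 2=3.8, State 3=3.6, State 4=3.0.
Loop regrets: 1.3, 1.4, 1.8, 0.0 → max 1.8
Bridge regrets: 0.3, 0.5, 1.0, 1.0 → max 1.0
Bypass regrets: 1.2, 1.2, 1.9, 0.0 → max 1.9
Coastal regrets: 1.8, 0.5, 2.2, 0.8 → max 2.2
Highway regrets: 0.0, 0.0, 0.0, 0.2 → max 0.2
Tunnel regrets: 0.3, 1.1, 1.1, 1.5 → max 1.5
Inland regrets: 0.5, 1.2, 2.2, 1.4 → max 2.2
Smallest max regret = 0.2 → Highway.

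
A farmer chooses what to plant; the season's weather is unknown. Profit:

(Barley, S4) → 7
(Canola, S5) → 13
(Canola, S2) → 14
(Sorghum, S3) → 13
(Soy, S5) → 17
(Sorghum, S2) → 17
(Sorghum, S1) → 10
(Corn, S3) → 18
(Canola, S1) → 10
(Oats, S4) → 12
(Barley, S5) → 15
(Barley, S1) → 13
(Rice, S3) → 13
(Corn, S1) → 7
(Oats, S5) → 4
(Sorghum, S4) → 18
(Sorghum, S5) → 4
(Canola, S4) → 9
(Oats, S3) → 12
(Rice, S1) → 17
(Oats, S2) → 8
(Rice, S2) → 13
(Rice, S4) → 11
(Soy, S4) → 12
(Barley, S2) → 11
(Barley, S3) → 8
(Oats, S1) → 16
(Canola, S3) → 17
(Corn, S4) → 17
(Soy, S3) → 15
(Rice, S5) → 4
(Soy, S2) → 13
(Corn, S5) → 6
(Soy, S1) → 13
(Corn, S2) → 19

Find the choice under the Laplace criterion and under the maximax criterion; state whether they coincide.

Row averages: Oats=10.4, Barley=10.8, Canola=12.6, Sorghum=12.4, Soy=14, Corn=13.4, Rice=11.6
Highest average = 14 → Soy.
Row maxima: Oats=16, Barley=15, Canola=17, Sorghum=18, Soy=17, Corn=19, Rice=17
Best best-case = 19 → Corn.

laplace → Soy; maximax → Corn (disagree)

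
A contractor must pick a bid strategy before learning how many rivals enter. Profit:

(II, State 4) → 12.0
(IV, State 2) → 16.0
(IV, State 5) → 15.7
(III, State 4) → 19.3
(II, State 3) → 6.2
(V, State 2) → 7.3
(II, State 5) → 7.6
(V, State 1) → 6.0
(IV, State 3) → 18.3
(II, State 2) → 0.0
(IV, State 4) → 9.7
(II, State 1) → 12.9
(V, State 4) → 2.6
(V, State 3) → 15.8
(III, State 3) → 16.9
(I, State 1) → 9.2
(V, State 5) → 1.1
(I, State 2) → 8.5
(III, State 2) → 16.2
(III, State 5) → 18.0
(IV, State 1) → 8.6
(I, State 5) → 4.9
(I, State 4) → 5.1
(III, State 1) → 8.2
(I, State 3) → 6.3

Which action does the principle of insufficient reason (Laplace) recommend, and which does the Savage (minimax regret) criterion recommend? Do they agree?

laplace → III; minimax regret → III (agree)

Row averages: I=6.8, II=7.74, III=15.72, IV=13.66, V=6.56
Highest average = 15.72 → III.
Column bests: State 1=12.9, State 2=16.2, State 3=18.3, State 4=19.3, State 5=18.0.
I regrets: 3.7, 7.7, 12.0, 14.2, 13.1 → max 14.2
II regrets: 0.0, 16.2, 12.1, 7.3, 10.4 → max 16.2
III regrets: 4.7, 0.0, 1.4, 0.0, 0.0 → max 4.7
IV regrets: 4.3, 0.2, 0.0, 9.6, 2.3 → max 9.6
V regrets: 6.9, 8.9, 2.5, 16.7, 16.9 → max 16.9
Smallest max regret = 4.7 → III.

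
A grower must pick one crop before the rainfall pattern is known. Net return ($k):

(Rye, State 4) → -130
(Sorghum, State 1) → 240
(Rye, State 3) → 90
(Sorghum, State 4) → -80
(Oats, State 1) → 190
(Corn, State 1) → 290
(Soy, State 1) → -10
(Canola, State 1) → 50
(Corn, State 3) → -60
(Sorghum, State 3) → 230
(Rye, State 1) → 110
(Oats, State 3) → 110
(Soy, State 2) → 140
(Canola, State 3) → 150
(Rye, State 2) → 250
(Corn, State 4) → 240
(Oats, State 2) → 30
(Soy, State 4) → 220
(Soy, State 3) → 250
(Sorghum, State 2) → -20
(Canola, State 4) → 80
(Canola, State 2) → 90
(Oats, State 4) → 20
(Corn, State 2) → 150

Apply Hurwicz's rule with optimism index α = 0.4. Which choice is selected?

Sorghum: 0.4·240 + 0.6·(-80) = 48
Oats: 0.4·190 + 0.6·20 = 88
Canola: 0.4·150 + 0.6·50 = 90
Corn: 0.4·290 + 0.6·(-60) = 80
Soy: 0.4·250 + 0.6·(-10) = 94
Rye: 0.4·250 + 0.6·(-130) = 22
Highest Hurwicz score = 94 → Soy.

Soy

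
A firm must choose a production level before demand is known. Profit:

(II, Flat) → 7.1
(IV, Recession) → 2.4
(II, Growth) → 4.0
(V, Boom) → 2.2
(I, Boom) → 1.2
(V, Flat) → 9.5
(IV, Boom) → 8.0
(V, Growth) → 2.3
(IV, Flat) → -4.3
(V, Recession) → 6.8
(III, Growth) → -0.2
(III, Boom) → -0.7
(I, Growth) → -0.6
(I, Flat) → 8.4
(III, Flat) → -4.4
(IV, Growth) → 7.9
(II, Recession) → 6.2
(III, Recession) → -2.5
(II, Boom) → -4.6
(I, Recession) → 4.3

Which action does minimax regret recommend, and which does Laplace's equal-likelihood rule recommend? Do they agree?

minimax regret → V; laplace → V (agree)

Column bests: Recession=6.8, Flat=9.5, Growth=7.9, Boom=8.0.
I regrets: 2.5, 1.1, 8.5, 6.8 → max 8.5
II regrets: 0.6, 2.4, 3.9, 12.6 → max 12.6
III regrets: 9.3, 13.9, 8.1, 8.7 → max 13.9
IV regrets: 4.4, 13.8, 0.0, 0.0 → max 13.8
V regrets: 0.0, 0.0, 5.6, 5.8 → max 5.8
Smallest max regret = 5.8 → V.
Row averages: I=3.325, II=3.175, III=-1.95, IV=3.5, V=5.2
Highest average = 5.2 → V.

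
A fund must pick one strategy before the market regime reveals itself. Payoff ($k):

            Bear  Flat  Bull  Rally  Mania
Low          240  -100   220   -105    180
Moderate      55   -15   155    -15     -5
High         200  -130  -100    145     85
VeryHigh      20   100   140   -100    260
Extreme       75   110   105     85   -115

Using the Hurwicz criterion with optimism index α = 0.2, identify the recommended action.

Moderate

Low: 0.2·240 + 0.8·(-105) = -36
Moderate: 0.2·155 + 0.8·(-15) = 19
High: 0.2·200 + 0.8·(-130) = -64
VeryHigh: 0.2·260 + 0.8·(-100) = -28
Extreme: 0.2·110 + 0.8·(-115) = -70
Highest Hurwicz score = 19 → Moderate.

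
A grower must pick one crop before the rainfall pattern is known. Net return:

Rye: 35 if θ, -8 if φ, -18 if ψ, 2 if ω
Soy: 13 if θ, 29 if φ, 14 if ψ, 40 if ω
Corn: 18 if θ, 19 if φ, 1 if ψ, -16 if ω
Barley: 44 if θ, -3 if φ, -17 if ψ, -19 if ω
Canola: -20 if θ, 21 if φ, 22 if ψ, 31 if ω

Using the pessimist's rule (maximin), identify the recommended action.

Soy

Row minima: Rye=-18, Soy=13, Corn=-16, Barley=-19, Canola=-20
Best worst-case = 13 → Soy.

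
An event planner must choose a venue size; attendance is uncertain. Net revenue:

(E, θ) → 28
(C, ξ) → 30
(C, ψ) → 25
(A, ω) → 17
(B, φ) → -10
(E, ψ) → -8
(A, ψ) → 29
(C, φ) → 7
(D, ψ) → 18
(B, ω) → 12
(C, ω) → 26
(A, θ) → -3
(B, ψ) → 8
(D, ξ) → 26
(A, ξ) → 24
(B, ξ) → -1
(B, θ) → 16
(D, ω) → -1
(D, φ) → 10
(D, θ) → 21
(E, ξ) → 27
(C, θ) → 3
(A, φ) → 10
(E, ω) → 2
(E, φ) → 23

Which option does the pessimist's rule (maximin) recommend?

C

Row minima: A=-3, B=-10, C=3, D=-1, E=-8
Best worst-case = 3 → C.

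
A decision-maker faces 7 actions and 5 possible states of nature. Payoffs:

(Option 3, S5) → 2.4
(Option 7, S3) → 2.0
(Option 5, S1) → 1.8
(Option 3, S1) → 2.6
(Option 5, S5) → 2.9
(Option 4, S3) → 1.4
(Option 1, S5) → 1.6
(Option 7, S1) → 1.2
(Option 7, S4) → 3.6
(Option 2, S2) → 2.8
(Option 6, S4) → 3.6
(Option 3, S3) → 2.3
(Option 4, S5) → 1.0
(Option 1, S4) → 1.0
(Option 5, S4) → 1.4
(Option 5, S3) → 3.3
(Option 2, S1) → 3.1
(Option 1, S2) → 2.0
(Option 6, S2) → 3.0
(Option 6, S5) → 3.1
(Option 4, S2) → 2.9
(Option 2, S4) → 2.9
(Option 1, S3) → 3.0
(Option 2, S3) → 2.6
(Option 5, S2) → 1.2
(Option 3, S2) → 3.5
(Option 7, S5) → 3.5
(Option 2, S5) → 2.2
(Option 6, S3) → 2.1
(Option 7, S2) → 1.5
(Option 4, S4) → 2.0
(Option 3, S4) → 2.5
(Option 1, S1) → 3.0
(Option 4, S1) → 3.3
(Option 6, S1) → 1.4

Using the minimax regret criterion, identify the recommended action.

Option 3

Column bests: S1=3.3, S2=3.5, S3=3.3, S4=3.6, S5=3.5.
Option 1 regrets: 0.3, 1.5, 0.3, 2.6, 1.9 → max 2.6
Option 2 regrets: 0.2, 0.7, 0.7, 0.7, 1.3 → max 1.3
Option 3 regrets: 0.7, 0.0, 1.0, 1.1, 1.1 → max 1.1
Option 4 regrets: 0.0, 0.6, 1.9, 1.6, 2.5 → max 2.5
Option 5 regrets: 1.5, 2.3, 0.0, 2.2, 0.6 → max 2.3
Option 6 regrets: 1.9, 0.5, 1.2, 0.0, 0.4 → max 1.9
Option 7 regrets: 2.1, 2.0, 1.3, 0.0, 0.0 → max 2.1
Smallest max regret = 1.1 → Option 3.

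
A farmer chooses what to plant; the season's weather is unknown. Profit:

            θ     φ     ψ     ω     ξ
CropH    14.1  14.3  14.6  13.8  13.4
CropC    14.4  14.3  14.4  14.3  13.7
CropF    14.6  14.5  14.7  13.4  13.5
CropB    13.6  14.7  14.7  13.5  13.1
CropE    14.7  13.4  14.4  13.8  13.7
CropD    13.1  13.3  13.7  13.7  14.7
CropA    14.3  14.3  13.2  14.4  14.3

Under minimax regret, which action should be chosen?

Column bests: θ=14.7, φ=14.7, ψ=14.7, ω=14.4, ξ=14.7.
CropH regrets: 0.6, 0.4, 0.1, 0.6, 1.3 → max 1.3
CropC regrets: 0.3, 0.4, 0.3, 0.1, 1.0 → max 1.0
CropF regrets: 0.1, 0.2, 0.0, 1.0, 1.2 → max 1.2
CropB regrets: 1.1, 0.0, 0.0, 0.9, 1.6 → max 1.6
CropE regrets: 0.0, 1.3, 0.3, 0.6, 1.0 → max 1.3
CropD regrets: 1.6, 1.4, 1.0, 0.7, 0.0 → max 1.6
CropA regrets: 0.4, 0.4, 1.5, 0.0, 0.4 → max 1.5
Smallest max regret = 1.0 → CropC.

CropC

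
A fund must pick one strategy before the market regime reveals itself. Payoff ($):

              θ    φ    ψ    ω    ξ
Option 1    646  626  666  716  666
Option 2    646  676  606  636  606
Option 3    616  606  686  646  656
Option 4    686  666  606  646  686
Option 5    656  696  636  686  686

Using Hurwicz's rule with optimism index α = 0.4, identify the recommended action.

Option 1: 0.4·716 + 0.6·626 = 662
Option 2: 0.4·676 + 0.6·606 = 634
Option 3: 0.4·686 + 0.6·606 = 638
Option 4: 0.4·686 + 0.6·606 = 638
Option 5: 0.4·696 + 0.6·636 = 660
Highest Hurwicz score = 662 → Option 1.

Option 1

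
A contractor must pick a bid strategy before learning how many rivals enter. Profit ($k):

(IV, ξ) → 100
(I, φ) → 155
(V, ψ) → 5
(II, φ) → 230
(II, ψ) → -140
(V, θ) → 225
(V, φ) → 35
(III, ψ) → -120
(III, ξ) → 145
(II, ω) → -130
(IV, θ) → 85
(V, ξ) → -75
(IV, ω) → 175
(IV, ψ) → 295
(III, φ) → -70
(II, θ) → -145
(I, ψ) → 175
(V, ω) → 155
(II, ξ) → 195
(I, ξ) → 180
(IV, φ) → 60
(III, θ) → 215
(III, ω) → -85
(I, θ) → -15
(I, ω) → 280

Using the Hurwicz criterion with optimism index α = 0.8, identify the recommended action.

IV

I: 0.8·280 + 0.2·(-15) = 221
II: 0.8·230 + 0.2·(-145) = 155
III: 0.8·215 + 0.2·(-120) = 148
IV: 0.8·295 + 0.2·60 = 248
V: 0.8·225 + 0.2·(-75) = 165
Highest Hurwicz score = 248 → IV.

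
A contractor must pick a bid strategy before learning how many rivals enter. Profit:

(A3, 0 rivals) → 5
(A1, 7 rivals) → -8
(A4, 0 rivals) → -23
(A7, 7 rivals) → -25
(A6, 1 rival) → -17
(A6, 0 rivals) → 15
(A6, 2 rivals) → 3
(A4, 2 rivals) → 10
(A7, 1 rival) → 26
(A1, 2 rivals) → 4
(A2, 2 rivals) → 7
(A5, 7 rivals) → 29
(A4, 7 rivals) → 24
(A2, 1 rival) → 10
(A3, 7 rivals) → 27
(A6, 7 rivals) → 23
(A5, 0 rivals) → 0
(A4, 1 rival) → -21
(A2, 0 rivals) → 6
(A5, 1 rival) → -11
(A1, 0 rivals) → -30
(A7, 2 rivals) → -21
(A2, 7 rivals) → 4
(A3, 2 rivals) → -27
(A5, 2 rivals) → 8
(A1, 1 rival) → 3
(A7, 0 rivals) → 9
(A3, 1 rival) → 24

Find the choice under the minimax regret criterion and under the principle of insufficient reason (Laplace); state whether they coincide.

Column bests: 0 rivals=15, 1 rival=26, 2 rivals=10, 7 rivals=29.
A1 regrets: 45, 23, 6, 37 → max 45
A2 regrets: 9, 16, 3, 25 → max 25
A3 regrets: 10, 2, 37, 2 → max 37
A4 regrets: 38, 47, 0, 5 → max 47
A5 regrets: 15, 37, 2, 0 → max 37
A6 regrets: 0, 43, 7, 6 → max 43
A7 regrets: 6, 0, 31, 54 → max 54
Smallest max regret = 25 → A2.
Row averages: A1=-7.75, A2=6.75, A3=7.25, A4=-2.5, A5=6.5, A6=6, A7=-2.75
Highest average = 7.25 → A3.

minimax regret → A2; laplace → A3 (disagree)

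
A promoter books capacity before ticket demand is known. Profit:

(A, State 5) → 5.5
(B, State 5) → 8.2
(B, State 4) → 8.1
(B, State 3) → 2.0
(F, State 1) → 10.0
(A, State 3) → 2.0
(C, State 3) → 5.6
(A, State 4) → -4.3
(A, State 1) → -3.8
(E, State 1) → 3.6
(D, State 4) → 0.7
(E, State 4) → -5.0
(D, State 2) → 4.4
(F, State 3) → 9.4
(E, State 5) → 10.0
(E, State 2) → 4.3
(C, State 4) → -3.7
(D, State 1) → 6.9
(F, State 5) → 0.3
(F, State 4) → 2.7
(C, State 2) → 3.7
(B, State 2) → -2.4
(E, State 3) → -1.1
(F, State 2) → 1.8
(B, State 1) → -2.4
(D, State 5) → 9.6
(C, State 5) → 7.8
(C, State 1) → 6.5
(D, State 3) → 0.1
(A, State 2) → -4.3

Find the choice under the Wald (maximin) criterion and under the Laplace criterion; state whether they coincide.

Row minima: A=-4.3, B=-2.4, C=-3.7, D=0.1, E=-5.0, F=0.3
Best worst-case = 0.3 → F.
Row averages: A=-0.98, B=2.7, C=3.98, D=4.34, E=2.36, F=4.84
Highest average = 4.84 → F.

maximin → F; laplace → F (agree)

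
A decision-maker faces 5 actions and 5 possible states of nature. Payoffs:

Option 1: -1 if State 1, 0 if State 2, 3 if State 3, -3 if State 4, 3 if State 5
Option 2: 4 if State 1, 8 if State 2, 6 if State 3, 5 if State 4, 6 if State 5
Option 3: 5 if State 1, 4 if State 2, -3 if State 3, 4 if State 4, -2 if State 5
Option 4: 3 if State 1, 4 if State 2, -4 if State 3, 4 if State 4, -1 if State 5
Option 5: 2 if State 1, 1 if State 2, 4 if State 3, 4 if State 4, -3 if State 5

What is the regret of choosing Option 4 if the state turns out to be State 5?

7

Best payoff under State 5 is 6.
Regret = 6 − (-1) = 7.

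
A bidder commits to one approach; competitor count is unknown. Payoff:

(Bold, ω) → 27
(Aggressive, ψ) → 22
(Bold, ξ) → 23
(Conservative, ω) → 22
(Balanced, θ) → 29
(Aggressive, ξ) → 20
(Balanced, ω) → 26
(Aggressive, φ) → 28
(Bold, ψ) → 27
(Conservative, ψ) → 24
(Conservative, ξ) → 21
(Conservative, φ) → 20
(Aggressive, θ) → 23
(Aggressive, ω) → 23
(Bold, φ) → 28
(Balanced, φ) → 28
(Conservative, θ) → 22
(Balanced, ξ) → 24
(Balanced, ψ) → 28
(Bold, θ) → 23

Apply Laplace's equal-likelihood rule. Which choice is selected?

Balanced

Row averages: Conservative=21.8, Balanced=27, Aggressive=23.2, Bold=25.6
Highest average = 27 → Balanced.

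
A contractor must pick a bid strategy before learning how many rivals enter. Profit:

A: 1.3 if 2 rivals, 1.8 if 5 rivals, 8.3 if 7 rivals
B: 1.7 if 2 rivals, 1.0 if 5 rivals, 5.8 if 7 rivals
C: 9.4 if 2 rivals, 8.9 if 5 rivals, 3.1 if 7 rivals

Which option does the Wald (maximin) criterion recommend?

Row minima: A=1.3, B=1.0, C=3.1
Best worst-case = 3.1 → C.

C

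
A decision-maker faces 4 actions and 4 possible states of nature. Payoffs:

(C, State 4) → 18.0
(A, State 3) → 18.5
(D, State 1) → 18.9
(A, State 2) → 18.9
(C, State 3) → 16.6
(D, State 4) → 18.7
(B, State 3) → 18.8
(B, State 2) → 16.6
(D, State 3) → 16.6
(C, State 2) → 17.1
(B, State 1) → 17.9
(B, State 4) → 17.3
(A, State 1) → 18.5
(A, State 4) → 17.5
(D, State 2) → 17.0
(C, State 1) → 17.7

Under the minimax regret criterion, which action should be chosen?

Column bests: State 1=18.9, State 2=18.9, State 3=18.8, State 4=18.7.
A regrets: 0.4, 0.0, 0.3, 1.2 → max 1.2
B regrets: 1.0, 2.3, 0.0, 1.4 → max 2.3
C regrets: 1.2, 1.8, 2.2, 0.7 → max 2.2
D regrets: 0.0, 1.9, 2.2, 0.0 → max 2.2
Smallest max regret = 1.2 → A.

A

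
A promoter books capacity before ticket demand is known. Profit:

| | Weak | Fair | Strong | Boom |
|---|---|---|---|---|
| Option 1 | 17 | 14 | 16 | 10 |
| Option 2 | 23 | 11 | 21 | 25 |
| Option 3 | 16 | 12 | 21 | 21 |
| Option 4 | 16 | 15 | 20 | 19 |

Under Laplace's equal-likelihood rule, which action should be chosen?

Option 2

Row averages: Option 1=14.25, Option 2=20, Option 3=17.5, Option 4=17.5
Highest average = 20 → Option 2.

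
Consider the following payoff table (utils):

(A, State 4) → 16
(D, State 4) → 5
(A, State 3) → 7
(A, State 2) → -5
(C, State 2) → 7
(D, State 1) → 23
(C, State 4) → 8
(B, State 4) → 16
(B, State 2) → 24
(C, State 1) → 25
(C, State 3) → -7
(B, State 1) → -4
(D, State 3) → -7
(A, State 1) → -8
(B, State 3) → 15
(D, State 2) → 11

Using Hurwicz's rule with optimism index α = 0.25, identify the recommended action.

B

A: 0.25·16 + 0.75·(-8) = -2
B: 0.25·24 + 0.75·(-4) = 3
C: 0.25·25 + 0.75·(-7) = 1
D: 0.25·23 + 0.75·(-7) = 0.5
Highest Hurwicz score = 3 → B.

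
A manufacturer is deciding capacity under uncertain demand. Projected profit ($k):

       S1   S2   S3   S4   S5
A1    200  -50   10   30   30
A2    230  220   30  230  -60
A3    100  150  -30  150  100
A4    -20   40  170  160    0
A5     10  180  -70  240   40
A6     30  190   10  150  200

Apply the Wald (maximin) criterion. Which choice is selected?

A6

Row minima: A1=-50, A2=-60, A3=-30, A4=-20, A5=-70, A6=10
Best worst-case = 10 → A6.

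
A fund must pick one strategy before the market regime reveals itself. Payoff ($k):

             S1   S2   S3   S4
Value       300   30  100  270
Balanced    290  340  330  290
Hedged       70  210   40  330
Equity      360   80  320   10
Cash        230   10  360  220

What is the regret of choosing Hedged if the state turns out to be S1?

290

Best payoff under S1 is 360.
Regret = 360 − 70 = 290.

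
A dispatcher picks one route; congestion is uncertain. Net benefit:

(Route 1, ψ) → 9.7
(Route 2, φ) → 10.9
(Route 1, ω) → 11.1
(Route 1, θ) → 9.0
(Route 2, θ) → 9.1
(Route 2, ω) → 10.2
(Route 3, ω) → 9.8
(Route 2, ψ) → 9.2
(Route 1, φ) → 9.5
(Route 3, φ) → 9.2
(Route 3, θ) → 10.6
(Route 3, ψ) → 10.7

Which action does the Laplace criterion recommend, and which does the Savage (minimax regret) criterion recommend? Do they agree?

laplace → Route 3; minimax regret → Route 2 (disagree)

Row averages: Route 1=9.825, Route 2=9.85, Route 3=10.075
Highest average = 10.075 → Route 3.
Column bests: θ=10.6, φ=10.9, ψ=10.7, ω=11.1.
Route 1 regrets: 1.6, 1.4, 1.0, 0.0 → max 1.6
Route 2 regrets: 1.5, 0.0, 1.5, 0.9 → max 1.5
Route 3 regrets: 0.0, 1.7, 0.0, 1.3 → max 1.7
Smallest max regret = 1.5 → Route 2.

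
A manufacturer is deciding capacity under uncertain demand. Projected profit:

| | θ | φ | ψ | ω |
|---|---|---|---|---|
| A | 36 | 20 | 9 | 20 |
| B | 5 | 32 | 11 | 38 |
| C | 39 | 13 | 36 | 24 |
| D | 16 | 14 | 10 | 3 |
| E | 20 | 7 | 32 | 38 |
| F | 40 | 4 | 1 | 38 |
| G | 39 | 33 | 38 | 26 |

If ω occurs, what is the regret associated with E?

0

Best payoff under ω is 38.
Regret = 38 − 38 = 0.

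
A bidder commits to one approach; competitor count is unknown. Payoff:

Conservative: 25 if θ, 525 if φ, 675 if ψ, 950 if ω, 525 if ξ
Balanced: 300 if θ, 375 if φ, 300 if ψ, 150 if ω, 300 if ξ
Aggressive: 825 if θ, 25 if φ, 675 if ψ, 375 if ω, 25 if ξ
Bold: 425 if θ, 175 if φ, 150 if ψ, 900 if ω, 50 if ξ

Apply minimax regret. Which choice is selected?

Bold

Column bests: θ=825, φ=525, ψ=675, ω=950, ξ=525.
Conservative regrets: 800, 0, 0, 0, 0 → max 800
Balanced regrets: 525, 150, 375, 800, 225 → max 800
Aggressive regrets: 0, 500, 0, 575, 500 → max 575
Bold regrets: 400, 350, 525, 50, 475 → max 525
Smallest max regret = 525 → Bold.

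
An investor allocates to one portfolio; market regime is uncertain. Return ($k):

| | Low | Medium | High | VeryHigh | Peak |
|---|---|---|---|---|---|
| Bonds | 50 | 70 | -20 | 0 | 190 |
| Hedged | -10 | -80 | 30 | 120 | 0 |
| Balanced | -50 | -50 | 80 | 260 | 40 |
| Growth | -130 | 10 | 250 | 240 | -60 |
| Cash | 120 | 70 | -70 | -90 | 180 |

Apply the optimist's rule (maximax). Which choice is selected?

Balanced

Row maxima: Bonds=190, Hedged=120, Balanced=260, Growth=250, Cash=180
Best best-case = 260 → Balanced.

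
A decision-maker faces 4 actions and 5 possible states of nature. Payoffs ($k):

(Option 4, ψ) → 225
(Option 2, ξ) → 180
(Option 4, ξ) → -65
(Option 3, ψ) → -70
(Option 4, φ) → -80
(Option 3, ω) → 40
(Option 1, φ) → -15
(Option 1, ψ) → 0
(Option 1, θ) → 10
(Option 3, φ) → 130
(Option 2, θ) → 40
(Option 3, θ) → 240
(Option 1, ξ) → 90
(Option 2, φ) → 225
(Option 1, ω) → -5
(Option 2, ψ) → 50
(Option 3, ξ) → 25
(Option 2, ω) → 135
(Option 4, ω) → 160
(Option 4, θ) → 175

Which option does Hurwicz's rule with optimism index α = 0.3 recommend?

Option 1: 0.3·90 + 0.7·(-15) = 16.5
Option 2: 0.3·225 + 0.7·40 = 95.5
Option 3: 0.3·240 + 0.7·(-70) = 23
Option 4: 0.3·225 + 0.7·(-80) = 11.5
Highest Hurwicz score = 95.5 → Option 2.

Option 2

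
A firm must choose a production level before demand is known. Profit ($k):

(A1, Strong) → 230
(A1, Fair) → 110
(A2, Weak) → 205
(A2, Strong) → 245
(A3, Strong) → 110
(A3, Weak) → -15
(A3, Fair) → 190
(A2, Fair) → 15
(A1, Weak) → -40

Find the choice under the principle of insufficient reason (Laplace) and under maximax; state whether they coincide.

laplace → A2; maximax → A2 (agree)

Row averages: A1=100, A2=155, A3=95
Highest average = 155 → A2.
Row maxima: A1=230, A2=245, A3=190
Best best-case = 245 → A2.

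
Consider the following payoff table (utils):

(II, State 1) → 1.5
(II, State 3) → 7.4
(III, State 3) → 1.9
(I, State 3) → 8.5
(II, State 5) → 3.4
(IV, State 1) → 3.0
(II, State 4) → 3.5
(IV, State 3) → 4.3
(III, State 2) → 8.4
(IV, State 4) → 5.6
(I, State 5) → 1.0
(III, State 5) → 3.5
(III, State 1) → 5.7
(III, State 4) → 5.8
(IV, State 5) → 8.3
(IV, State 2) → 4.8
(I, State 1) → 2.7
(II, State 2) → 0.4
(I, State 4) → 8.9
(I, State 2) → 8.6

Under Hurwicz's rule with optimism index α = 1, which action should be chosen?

I: 1·8.9 + 0·1.0 = 8.9
II: 1·7.4 + 0·0.4 = 7.4
III: 1·8.4 + 0·1.9 = 8.4
IV: 1·8.3 + 0·3.0 = 8.3
Highest Hurwicz score = 8.9 → I.

I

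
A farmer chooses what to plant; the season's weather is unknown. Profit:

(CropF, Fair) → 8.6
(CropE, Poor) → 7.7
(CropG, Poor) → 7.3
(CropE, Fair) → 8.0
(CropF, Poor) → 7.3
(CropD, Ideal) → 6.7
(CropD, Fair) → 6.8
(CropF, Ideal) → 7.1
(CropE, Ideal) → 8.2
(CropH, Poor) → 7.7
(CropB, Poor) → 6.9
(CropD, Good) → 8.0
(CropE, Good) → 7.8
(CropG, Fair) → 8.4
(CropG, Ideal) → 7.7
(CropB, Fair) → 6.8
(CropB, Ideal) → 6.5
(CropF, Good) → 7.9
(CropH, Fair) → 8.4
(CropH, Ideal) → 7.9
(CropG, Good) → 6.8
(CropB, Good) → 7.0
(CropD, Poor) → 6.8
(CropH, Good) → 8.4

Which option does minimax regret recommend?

CropH

Column bests: Poor=7.7, Fair=8.6, Good=8.4, Ideal=8.2.
CropB regrets: 0.8, 1.8, 1.4, 1.7 → max 1.8
CropG regrets: 0.4, 0.2, 1.6, 0.5 → max 1.6
CropD regrets: 0.9, 1.8, 0.4, 1.5 → max 1.8
CropH regrets: 0.0, 0.2, 0.0, 0.3 → max 0.3
CropE regrets: 0.0, 0.6, 0.6, 0.0 → max 0.6
CropF regrets: 0.4, 0.0, 0.5, 1.1 → max 1.1
Smallest max regret = 0.3 → CropH.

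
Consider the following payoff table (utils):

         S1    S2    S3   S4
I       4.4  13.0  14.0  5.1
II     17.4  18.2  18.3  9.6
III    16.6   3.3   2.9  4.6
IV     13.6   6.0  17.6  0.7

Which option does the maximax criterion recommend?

II

Row maxima: I=14.0, II=18.3, III=16.6, IV=17.6
Best best-case = 18.3 → II.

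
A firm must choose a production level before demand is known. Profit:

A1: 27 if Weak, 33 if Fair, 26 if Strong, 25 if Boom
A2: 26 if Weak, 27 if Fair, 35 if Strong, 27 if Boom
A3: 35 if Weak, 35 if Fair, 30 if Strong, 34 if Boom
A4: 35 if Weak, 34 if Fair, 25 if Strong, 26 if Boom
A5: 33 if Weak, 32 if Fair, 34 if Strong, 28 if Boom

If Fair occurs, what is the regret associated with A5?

3

Best payoff under Fair is 35.
Regret = 35 − 32 = 3.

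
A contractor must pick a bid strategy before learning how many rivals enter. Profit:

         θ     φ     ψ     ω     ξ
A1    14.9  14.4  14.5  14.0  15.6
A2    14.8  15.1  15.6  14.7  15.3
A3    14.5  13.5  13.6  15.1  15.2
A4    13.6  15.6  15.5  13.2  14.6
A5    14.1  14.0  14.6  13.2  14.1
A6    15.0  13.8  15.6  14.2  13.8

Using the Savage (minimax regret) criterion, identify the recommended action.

Column bests: θ=15.0, φ=15.6, ψ=15.6, ω=15.1, ξ=15.6.
A1 regrets: 0.1, 1.2, 1.1, 1.1, 0.0 → max 1.2
A2 regrets: 0.2, 0.5, 0.0, 0.4, 0.3 → max 0.5
A3 regrets: 0.5, 2.1, 2.0, 0.0, 0.4 → max 2.1
A4 regrets: 1.4, 0.0, 0.1, 1.9, 1.0 → max 1.9
A5 regrets: 0.9, 1.6, 1.0, 1.9, 1.5 → max 1.9
A6 regrets: 0.0, 1.8, 0.0, 0.9, 1.8 → max 1.8
Smallest max regret = 0.5 → A2.

A2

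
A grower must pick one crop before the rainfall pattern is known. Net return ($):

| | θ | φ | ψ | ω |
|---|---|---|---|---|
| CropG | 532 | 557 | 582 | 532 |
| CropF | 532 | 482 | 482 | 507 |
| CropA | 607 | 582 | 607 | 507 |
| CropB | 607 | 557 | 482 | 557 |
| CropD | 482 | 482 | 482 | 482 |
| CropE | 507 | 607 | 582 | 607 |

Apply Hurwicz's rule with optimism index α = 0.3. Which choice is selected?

CropG: 0.3·582 + 0.7·532 = 547
CropF: 0.3·532 + 0.7·482 = 497
CropA: 0.3·607 + 0.7·507 = 537
CropB: 0.3·607 + 0.7·482 = 519.5
CropD: 0.3·482 + 0.7·482 = 482
CropE: 0.3·607 + 0.7·507 = 537
Highest Hurwicz score = 547 → CropG.

CropG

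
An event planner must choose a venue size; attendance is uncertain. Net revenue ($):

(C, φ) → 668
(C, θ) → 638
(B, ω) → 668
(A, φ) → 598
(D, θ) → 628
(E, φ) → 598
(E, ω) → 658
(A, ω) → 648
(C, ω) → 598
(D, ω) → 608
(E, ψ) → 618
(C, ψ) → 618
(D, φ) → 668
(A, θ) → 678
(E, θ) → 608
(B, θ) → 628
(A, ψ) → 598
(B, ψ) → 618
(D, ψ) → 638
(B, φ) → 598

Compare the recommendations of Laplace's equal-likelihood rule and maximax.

Row averages: A=630.5, B=628, C=630.5, D=635.5, E=620.5
Highest average = 635.5 → D.
Row maxima: A=678, B=668, C=668, D=668, E=658
Best best-case = 678 → A.

laplace → D; maximax → A (disagree)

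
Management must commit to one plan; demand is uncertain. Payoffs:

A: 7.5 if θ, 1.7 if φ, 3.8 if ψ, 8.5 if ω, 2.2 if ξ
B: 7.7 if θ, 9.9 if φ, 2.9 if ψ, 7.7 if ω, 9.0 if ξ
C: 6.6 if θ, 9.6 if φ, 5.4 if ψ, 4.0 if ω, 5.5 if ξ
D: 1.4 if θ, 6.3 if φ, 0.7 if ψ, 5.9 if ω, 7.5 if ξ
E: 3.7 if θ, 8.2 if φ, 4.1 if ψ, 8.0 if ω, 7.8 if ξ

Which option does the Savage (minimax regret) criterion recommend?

Column bests: θ=7.7, φ=9.9, ψ=5.4, ω=8.5, ξ=9.0.
A regrets: 0.2, 8.2, 1.6, 0.0, 6.8 → max 8.2
B regrets: 0.0, 0.0, 2.5, 0.8, 0.0 → max 2.5
C regrets: 1.1, 0.3, 0.0, 4.5, 3.5 → max 4.5
D regrets: 6.3, 3.6, 4.7, 2.6, 1.5 → max 6.3
E regrets: 4.0, 1.7, 1.3, 0.5, 1.2 → max 4.0
Smallest max regret = 2.5 → B.

B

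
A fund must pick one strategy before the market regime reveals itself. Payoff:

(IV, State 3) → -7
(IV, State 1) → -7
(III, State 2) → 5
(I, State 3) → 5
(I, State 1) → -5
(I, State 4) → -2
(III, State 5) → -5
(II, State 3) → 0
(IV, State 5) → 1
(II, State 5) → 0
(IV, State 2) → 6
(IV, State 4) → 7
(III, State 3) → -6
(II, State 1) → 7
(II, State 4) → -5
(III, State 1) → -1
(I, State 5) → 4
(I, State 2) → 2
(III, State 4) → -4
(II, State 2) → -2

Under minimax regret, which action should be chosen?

III

Column bests: State 1=7, State 2=6, State 3=5, State 4=7, State 5=4.
I regrets: 12, 4, 0, 9, 0 → max 12
II regrets: 0, 8, 5, 12, 4 → max 12
III regrets: 8, 1, 11, 11, 9 → max 11
IV regrets: 14, 0, 12, 0, 3 → max 14
Smallest max regret = 11 → III.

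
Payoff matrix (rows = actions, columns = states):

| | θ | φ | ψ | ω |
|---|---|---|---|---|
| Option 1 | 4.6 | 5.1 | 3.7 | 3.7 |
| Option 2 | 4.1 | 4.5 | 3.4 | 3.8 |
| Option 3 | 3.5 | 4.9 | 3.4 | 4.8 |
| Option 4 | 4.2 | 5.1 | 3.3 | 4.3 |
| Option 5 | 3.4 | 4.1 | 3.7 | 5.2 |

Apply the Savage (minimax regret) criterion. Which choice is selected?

Option 4

Column bests: θ=4.6, φ=5.1, ψ=3.7, ω=5.2.
Option 1 regrets: 0.0, 0.0, 0.0, 1.5 → max 1.5
Option 2 regrets: 0.5, 0.6, 0.3, 1.4 → max 1.4
Option 3 regrets: 1.1, 0.2, 0.3, 0.4 → max 1.1
Option 4 regrets: 0.4, 0.0, 0.4, 0.9 → max 0.9
Option 5 regrets: 1.2, 1.0, 0.0, 0.0 → max 1.2
Smallest max regret = 0.9 → Option 4.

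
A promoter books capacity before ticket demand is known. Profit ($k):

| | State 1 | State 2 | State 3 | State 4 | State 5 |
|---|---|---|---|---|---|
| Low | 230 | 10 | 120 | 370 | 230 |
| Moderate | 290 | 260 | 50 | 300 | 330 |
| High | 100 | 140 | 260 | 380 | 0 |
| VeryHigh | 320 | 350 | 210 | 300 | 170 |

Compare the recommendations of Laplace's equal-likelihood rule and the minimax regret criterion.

Row averages: Low=192, Moderate=246, High=176, VeryHigh=270
Highest average = 270 → VeryHigh.
Column bests: State 1=320, State 2=350, State 3=260, State 4=380, State 5=330.
Low regrets: 90, 340, 140, 10, 100 → max 340
Moderate regrets: 30, 90, 210, 80, 0 → max 210
High regrets: 220, 210, 0, 0, 330 → max 330
VeryHigh regrets: 0, 0, 50, 80, 160 → max 160
Smallest max regret = 160 → VeryHigh.

laplace → VeryHigh; minimax regret → VeryHigh (agree)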